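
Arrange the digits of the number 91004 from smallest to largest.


The number 91004 has digits: 9, 1, 0, 0, 4
Sorted: 0, 0, 1, 4, 9
Joining the sorted digits gives the result.
Final answer: 00149


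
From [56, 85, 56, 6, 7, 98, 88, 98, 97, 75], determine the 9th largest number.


Sort descending: [98, 98, 97, 88, 85, 75, 56, 56, 7, 6]
The 9th element (1-indexed) is at index 8.
Value = 7
Final answer: 7


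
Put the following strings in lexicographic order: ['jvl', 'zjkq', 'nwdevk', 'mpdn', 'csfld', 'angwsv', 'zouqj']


Compare strings character by character (the first differing letter decides):
  'angwsv' < 'csfld' since 'a' < 'c' at position 1
  'csfld' < 'jvl' since 'c' < 'j' at position 1
  'jvl' < 'mpdn' since 'j' < 'm' at position 1
  'mpdn' < 'nwdevk' since 'm' < 'n' at position 1
  'nwdevk' < 'zjkq' since 'n' < 'z' at position 1
  'zjkq' < 'zouqj' since 'j' < 'o' at position 2
Chaining these comparisons gives the alphabetical order.
Final answer: ['angwsv', 'csfld', 'jvl', 'mpdn', 'nwdevk', 'zjkq', 'zouqj']


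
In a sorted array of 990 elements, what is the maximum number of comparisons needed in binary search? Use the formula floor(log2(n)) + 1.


Binary search halves the search space each step.
Maximum comparisons = floor(log2(990)) + 1
log2(990) = 9.9513
floor(log2(990)) = 9, so 9 + 1 = 10
Final answer: 10


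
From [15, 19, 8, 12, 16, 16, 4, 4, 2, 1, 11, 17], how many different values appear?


List all unique values:
Distinct values: [1, 2, 4, 8, 11, 12, 15, 16, 17, 19]
Count = 10
Final answer: 10


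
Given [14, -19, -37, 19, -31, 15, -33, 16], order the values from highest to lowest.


Original list: [14, -19, -37, 19, -31, 15, -33, 16]
Repeatedly take the largest remaining element:
  Remaining [14, -19, -37, 19, -31, 15, -33, 16] -> largest is 19
  Remaining [14, -19, -37, -31, 15, -33, 16] -> largest is 16
  Remaining [14, -19, -37, -31, 15, -33] -> largest is 15
  Remaining [14, -19, -37, -31, -33] -> largest is 14
  Remaining [-19, -37, -31, -33] -> largest is -19
  Remaining [-37, -31, -33] -> largest is -31
  Remaining [-37, -33] -> largest is -33
  Remaining [-37] -> largest is -37
Collecting the picks in order gives the descending list.
Final answer: [19, 16, 15, 14, -19, -31, -33, -37]


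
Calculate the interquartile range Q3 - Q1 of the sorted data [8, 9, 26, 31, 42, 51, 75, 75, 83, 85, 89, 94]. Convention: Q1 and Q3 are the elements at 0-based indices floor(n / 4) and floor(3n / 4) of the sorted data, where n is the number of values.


The data has n = 12 elements.
Q1 index = floor(12 / 4) = floor(3) = 3; Q3 index = floor(3 * 12 / 4) = floor(9) = 9
Q1 = element at index 3 = 31
Q3 = element at index 9 = 85
IQR = 85 - 31 = 54
Final answer: 54


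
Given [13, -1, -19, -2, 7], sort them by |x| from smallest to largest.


Compute absolute values:
  |13| = 13
  |-1| = 1
  |-19| = 19
  |-2| = 2
  |7| = 7
Absolute values in increasing order: 1 < 2 < 7 < 13 < 19
Listing the original numbers in that order gives the answer.
Final answer: [-1, -2, 7, 13, -19]


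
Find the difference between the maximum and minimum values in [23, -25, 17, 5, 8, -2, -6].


Maximum value: 23
Minimum value: -25
Range = 23 - (-25) = 48
Final answer: 48


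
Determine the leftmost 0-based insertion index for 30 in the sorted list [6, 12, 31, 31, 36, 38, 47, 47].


List is sorted: [6, 12, 31, 31, 36, 38, 47, 47]
We need the leftmost position where 30 can be inserted, i.e. the first index whose element is >= 30 (or the end of the list if none is).
Binary search with low=0, high=8 (0-based indices):
  low=0, high=8, mid=4: a[4]=36 >= 30, so high = 4
  low=0, high=4, mid=2: a[2]=31 >= 30, so high = 2
  low=0, high=2, mid=1: a[1]=12 < 30, so low = 2
Now low = high = 2, so the insertion index is 2.
Final answer: 2


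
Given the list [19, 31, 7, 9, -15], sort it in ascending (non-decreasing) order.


Original list: [19, 31, 7, 9, -15]
Repeatedly take the smallest remaining element:
  Remaining [19, 31, 7, 9, -15] -> smallest is -15
  Remaining [19, 31, 7, 9] -> smallest is 7
  Remaining [19, 31, 9] -> smallest is 9
  Remaining [19, 31] -> smallest is 19
  Remaining [31] -> smallest is 31
Collecting the picks in order gives the sorted list.
Final answer: [-15, 7, 9, 19, 31]


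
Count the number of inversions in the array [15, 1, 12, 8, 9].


For each element, count the later elements that are smaller than it:
  15 (index 0): smaller elements after it = [1, 12, 8, 9] -> 4
  1 (index 1): smaller elements after it = [] -> 0
  12 (index 2): smaller elements after it = [8, 9] -> 2
  8 (index 3): smaller elements after it = [] -> 0
Total inversions = 4 + 0 + 2 + 0 = 6
Final answer: 6


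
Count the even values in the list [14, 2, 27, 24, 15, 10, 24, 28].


Check each element:
  14 is even
  2 is even
  27 is odd
  24 is even
  15 is odd
  10 is even
  24 is even
  28 is even
Evens: [14, 2, 24, 10, 24, 28]
Count of evens = 6
Final answer: 6


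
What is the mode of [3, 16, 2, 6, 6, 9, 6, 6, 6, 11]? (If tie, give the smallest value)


Count the frequency of each value:
  2 appears 1 time(s)
  3 appears 1 time(s)
  6 appears 5 time(s)
  9 appears 1 time(s)
  11 appears 1 time(s)
  16 appears 1 time(s)
Maximum frequency is 5.
Only 6 reaches that frequency, so it is the mode.
Final answer: 6


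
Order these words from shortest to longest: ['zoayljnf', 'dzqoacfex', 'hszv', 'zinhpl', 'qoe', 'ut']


Compute lengths:
  'zoayljnf' has length 8
  'dzqoacfex' has length 9
  'hszv' has length 4
  'zinhpl' has length 6
  'qoe' has length 3
  'ut' has length 2
Lengths in increasing order: 2 < 3 < 4 < 6 < 8 < 9
Listing the words in that order gives the answer.
Final answer: ['ut', 'qoe', 'hszv', 'zinhpl', 'zoayljnf', 'dzqoacfex']


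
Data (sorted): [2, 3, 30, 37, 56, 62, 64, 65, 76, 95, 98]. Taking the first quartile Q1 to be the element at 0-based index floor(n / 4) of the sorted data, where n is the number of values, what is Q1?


The list has n = 11 elements.
Q1 index = floor(11 / 4) = floor(2.75) = 2
Counting from index 0 in the sorted data, the element at index 2 is 30.
Final answer: 30


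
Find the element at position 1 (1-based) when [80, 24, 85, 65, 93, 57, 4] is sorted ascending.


Sort ascending: [4, 24, 57, 65, 80, 85, 93]
The 1st element (1-indexed) is at index 0.
Value = 4
Final answer: 4


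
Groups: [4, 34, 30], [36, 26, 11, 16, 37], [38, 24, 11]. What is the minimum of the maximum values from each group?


Find max of each group:
  Group 1: [4, 34, 30] -> max = 34
  Group 2: [36, 26, 11, 16, 37] -> max = 37
  Group 3: [38, 24, 11] -> max = 38
Maxes: [34, 37, 38]
Minimum of maxes = 34
Final answer: 34


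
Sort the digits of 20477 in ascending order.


The number 20477 has digits: 2, 0, 4, 7, 7
Sorted: 0, 2, 4, 7, 7
Joining the sorted digits gives the result.
Final answer: 02477


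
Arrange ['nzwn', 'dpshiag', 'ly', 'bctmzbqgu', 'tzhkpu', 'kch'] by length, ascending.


Compute lengths:
  'nzwn' has length 4
  'dpshiag' has length 7
  'ly' has length 2
  'bctmzbqgu' has length 9
  'tzhkpu' has length 6
  'kch' has length 3
Lengths in increasing order: 2 < 3 < 4 < 6 < 7 < 9
Listing the words in that order gives the answer.
Final answer: ['ly', 'kch', 'nzwn', 'tzhkpu', 'dpshiag', 'bctmzbqgu']


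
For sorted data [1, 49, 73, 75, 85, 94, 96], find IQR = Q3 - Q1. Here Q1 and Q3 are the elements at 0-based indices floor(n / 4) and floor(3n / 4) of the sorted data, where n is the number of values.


The data has n = 7 elements.
Q1 index = floor(7 / 4) = floor(1.75) = 1; Q3 index = floor(3 * 7 / 4) = floor(5.25) = 5
Q1 = element at index 1 = 49
Q3 = element at index 5 = 94
IQR = 94 - 49 = 45
Final answer: 45


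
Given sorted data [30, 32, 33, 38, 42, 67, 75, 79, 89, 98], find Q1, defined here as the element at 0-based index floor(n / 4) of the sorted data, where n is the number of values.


The list has n = 10 elements.
Q1 index = floor(10 / 4) = floor(2.5) = 2
Counting from index 0 in the sorted data, the element at index 2 is 33.
Final answer: 33


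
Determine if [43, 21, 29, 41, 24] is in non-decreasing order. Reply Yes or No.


Check consecutive pairs:
  43 <= 21? False
  21 <= 29? True
  29 <= 41? True
  41 <= 24? False
2 consecutive pair(s) are out of order, so the list is not sorted.
Final answer: No


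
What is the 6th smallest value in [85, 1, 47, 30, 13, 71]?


Sort ascending: [1, 13, 30, 47, 71, 85]
The 6th element (1-indexed) is at index 5.
Value = 85
Final answer: 85


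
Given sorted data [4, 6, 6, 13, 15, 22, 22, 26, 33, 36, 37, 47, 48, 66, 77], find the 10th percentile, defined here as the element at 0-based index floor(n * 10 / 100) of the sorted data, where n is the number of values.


The dataset has n = 15 elements.
Index = floor(15 * 10 / 100) = floor(150 / 100) = floor(1.5) = 1
Counting from index 0 in the sorted data, the element at index 1 is 6.
Final answer: 6


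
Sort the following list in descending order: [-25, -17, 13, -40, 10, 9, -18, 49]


Original list: [-25, -17, 13, -40, 10, 9, -18, 49]
Repeatedly take the largest remaining element:
  Remaining [-25, -17, 13, -40, 10, 9, -18, 49] -> largest is 49
  Remaining [-25, -17, 13, -40, 10, 9, -18] -> largest is 13
  Remaining [-25, -17, -40, 10, 9, -18] -> largest is 10
  Remaining [-25, -17, -40, 9, -18] -> largest is 9
  Remaining [-25, -17, -40, -18] -> largest is -17
  Remaining [-25, -40, -18] -> largest is -18
  Remaining [-25, -40] -> largest is -25
  Remaining [-40] -> largest is -40
Collecting the picks in order gives the descending list.
Final answer: [49, 13, 10, 9, -17, -18, -25, -40]


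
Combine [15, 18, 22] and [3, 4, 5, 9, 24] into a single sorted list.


List A: [15, 18, 22]
List B: [3, 4, 5, 9, 24]
Repeatedly compare the front elements and take the smaller:
  15 vs 3 -> take 3
  15 vs 4 -> take 4
  15 vs 5 -> take 5
  15 vs 9 -> take 9
  15 vs 24 -> take 15
  18 vs 24 -> take 18
  22 vs 24 -> take 22
  A is exhausted; append the rest of B: [24]
Final answer: [3, 4, 5, 9, 15, 18, 22, 24]


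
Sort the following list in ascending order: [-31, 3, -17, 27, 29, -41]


Original list: [-31, 3, -17, 27, 29, -41]
Repeatedly take the smallest remaining element:
  Remaining [-31, 3, -17, 27, 29, -41] -> smallest is -41
  Remaining [-31, 3, -17, 27, 29] -> smallest is -31
  Remaining [3, -17, 27, 29] -> smallest is -17
  Remaining [3, 27, 29] -> smallest is 3
  Remaining [27, 29] -> smallest is 27
  Remaining [29] -> smallest is 29
Collecting the picks in order gives the sorted list.
Final answer: [-41, -31, -17, 3, 27, 29]


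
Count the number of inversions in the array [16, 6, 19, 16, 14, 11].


For each element, count the later elements that are smaller than it:
  16 (index 0): smaller elements after it = [6, 14, 11] -> 3
  6 (index 1): smaller elements after it = [] -> 0
  19 (index 2): smaller elements after it = [16, 14, 11] -> 3
  16 (index 3): smaller elements after it = [14, 11] -> 2
  14 (index 4): smaller elements after it = [11] -> 1
Total inversions = 3 + 0 + 3 + 2 + 1 = 9
Final answer: 9


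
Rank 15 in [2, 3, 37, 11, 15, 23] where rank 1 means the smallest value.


Sort ascending: [2, 3, 11, 15, 23, 37]
Find 15 in the sorted list.
15 is at position 4 (1-indexed).
Final answer: 4


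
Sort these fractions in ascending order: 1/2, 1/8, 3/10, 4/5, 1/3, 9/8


Convert to decimal for comparison:
  1/2 = 0.5
  1/8 = 0.125
  3/10 = 0.3
  4/5 = 0.8
  1/3 = 0.3333
  9/8 = 1.125
Decimals in increasing order: 0.125 < 0.3 < 0.3333 < 0.5 < 0.8 < 1.125
Writing each back as its fraction gives the sorted order.
Final answer: 1/8, 3/10, 1/3, 1/2, 4/5, 9/8


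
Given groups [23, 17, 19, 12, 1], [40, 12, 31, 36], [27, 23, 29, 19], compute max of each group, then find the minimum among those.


Find max of each group:
  Group 1: [23, 17, 19, 12, 1] -> max = 23
  Group 2: [40, 12, 31, 36] -> max = 40
  Group 3: [27, 23, 29, 19] -> max = 29
Maxes: [23, 40, 29]
Minimum of maxes = 23
Final answer: 23


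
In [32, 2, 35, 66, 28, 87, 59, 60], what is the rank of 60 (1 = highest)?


Sort descending: [87, 66, 60, 59, 35, 32, 28, 2]
Find 60 in the sorted list.
60 is at position 3.
Final answer: 3


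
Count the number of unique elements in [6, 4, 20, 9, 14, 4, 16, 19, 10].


List all unique values:
Distinct values: [4, 6, 9, 10, 14, 16, 19, 20]
Count = 8
Final answer: 8


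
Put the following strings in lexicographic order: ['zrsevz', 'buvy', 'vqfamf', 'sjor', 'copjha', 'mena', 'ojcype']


Compare strings character by character (the first differing letter decides):
  'buvy' < 'copjha' since 'b' < 'c' at position 1
  'copjha' < 'mena' since 'c' < 'm' at position 1
  'mena' < 'ojcype' since 'm' < 'o' at position 1
  'ojcype' < 'sjor' since 'o' < 's' at position 1
  'sjor' < 'vqfamf' since 's' < 'v' at position 1
  'vqfamf' < 'zrsevz' since 'v' < 'z' at position 1
Chaining these comparisons gives the alphabetical order.
Final answer: ['buvy', 'copjha', 'mena', 'ojcype', 'sjor', 'vqfamf', 'zrsevz']


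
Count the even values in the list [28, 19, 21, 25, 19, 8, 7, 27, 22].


Check each element:
  28 is even
  19 is odd
  21 is odd
  25 is odd
  19 is odd
  8 is even
  7 is odd
  27 is odd
  22 is even
Evens: [28, 8, 22]
Count of evens = 3
Final answer: 3


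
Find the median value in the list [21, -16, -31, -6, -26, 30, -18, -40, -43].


First, sort the list: [-43, -40, -31, -26, -18, -16, -6, 21, 30]
The list has 9 elements (odd count).
The middle index is 4 (0-based), and the element there is -18.
Final answer: -18


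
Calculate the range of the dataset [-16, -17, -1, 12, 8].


Maximum value: 12
Minimum value: -17
Range = 12 - (-17) = 29
Final answer: 29


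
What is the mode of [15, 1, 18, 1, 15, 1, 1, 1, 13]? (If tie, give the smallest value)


Count the frequency of each value:
  1 appears 5 time(s)
  13 appears 1 time(s)
  15 appears 2 time(s)
  18 appears 1 time(s)
Maximum frequency is 5.
Only 1 reaches that frequency, so it is the mode.
Final answer: 1


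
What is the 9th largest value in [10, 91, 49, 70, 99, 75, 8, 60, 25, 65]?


Sort descending: [99, 91, 75, 70, 65, 60, 49, 25, 10, 8]
The 9th element (1-indexed) is at index 8.
Value = 10
Final answer: 10


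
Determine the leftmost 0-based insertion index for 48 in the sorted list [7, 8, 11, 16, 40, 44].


List is sorted: [7, 8, 11, 16, 40, 44]
We need the leftmost position where 48 can be inserted, i.e. the first index whose element is >= 48 (or the end of the list if none is).
Binary search with low=0, high=6 (0-based indices):
  low=0, high=6, mid=3: a[3]=16 < 48, so low = 4
  low=4, high=6, mid=5: a[5]=44 < 48, so low = 6
Now low = high = 6, so the insertion index is 6.
Final answer: 6


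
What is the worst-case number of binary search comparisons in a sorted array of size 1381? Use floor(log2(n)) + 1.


Binary search halves the search space each step.
Maximum comparisons = floor(log2(1381)) + 1
log2(1381) = 10.4315
floor(log2(1381)) = 10, so 10 + 1 = 11
Final answer: 11


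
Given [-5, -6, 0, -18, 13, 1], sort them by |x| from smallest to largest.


Compute absolute values:
  |-5| = 5
  |-6| = 6
  |0| = 0
  |-18| = 18
  |13| = 13
  |1| = 1
Absolute values in increasing order: 0 < 1 < 5 < 6 < 13 < 18
Listing the original numbers in that order gives the answer.
Final answer: [0, 1, -5, -6, 13, -18]


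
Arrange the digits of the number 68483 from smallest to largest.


The number 68483 has digits: 6, 8, 4, 8, 3
Sorted: 3, 4, 6, 8, 8
Joining the sorted digits gives the result.
Final answer: 34688


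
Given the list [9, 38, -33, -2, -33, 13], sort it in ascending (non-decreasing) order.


Original list: [9, 38, -33, -2, -33, 13]
Repeatedly take the smallest remaining element:
  Remaining [9, 38, -33, -2, -33, 13] -> smallest is -33
  Remaining [9, 38, -2, -33, 13] -> smallest is -33
  Remaining [9, 38, -2, 13] -> smallest is -2
  Remaining [9, 38, 13] -> smallest is 9
  Remaining [38, 13] -> smallest is 13
  Remaining [38] -> smallest is 38
Collecting the picks in order gives the sorted list.
Final answer: [-33, -33, -2, 9, 13, 38]


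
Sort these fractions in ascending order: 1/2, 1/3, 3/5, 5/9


Convert to decimal for comparison:
  1/2 = 0.5
  1/3 = 0.3333
  3/5 = 0.6
  5/9 = 0.5556
Decimals in increasing order: 0.3333 < 0.5 < 0.5556 < 0.6
Writing each back as its fraction gives the sorted order.
Final answer: 1/3, 1/2, 5/9, 3/5


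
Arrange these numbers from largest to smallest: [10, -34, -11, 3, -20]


Original list: [10, -34, -11, 3, -20]
Repeatedly take the largest remaining element:
  Remaining [10, -34, -11, 3, -20] -> largest is 10
  Remaining [-34, -11, 3, -20] -> largest is 3
  Remaining [-34, -11, -20] -> largest is -11
  Remaining [-34, -20] -> largest is -20
  Remaining [-34] -> largest is -34
Collecting the picks in order gives the descending list.
Final answer: [10, 3, -11, -20, -34]


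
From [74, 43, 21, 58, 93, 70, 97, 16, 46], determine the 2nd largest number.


Sort descending: [97, 93, 74, 70, 58, 46, 43, 21, 16]
The 2nd element (1-indexed) is at index 1.
Value = 93
Final answer: 93


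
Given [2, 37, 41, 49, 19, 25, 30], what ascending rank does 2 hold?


Sort ascending: [2, 19, 25, 30, 37, 41, 49]
Find 2 in the sorted list.
2 is at position 1 (1-indexed).
Final answer: 1


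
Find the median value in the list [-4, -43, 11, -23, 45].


First, sort the list: [-43, -23, -4, 11, 45]
The list has 5 elements (odd count).
The middle index is 2 (0-based), and the element there is -4.
Final answer: -4


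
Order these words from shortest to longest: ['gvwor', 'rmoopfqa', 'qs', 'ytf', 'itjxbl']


Compute lengths:
  'gvwor' has length 5
  'rmoopfqa' has length 8
  'qs' has length 2
  'ytf' has length 3
  'itjxbl' has length 6
Lengths in increasing order: 2 < 3 < 5 < 6 < 8
Listing the words in that order gives the answer.
Final answer: ['qs', 'ytf', 'gvwor', 'itjxbl', 'rmoopfqa']


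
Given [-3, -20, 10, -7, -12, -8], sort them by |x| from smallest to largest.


Compute absolute values:
  |-3| = 3
  |-20| = 20
  |10| = 10
  |-7| = 7
  |-12| = 12
  |-8| = 8
Absolute values in increasing order: 3 < 7 < 8 < 10 < 12 < 20
Listing the original numbers in that order gives the answer.
Final answer: [-3, -7, -8, 10, -12, -20]


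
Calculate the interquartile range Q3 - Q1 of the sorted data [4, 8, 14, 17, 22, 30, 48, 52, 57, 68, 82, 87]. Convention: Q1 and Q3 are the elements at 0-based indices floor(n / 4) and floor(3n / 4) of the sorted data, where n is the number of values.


The data has n = 12 elements.
Q1 index = floor(12 / 4) = floor(3) = 3; Q3 index = floor(3 * 12 / 4) = floor(9) = 9
Q1 = element at index 3 = 17
Q3 = element at index 9 = 68
IQR = 68 - 17 = 51
Final answer: 51


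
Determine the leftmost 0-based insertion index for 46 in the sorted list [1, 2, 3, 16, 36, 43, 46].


List is sorted: [1, 2, 3, 16, 36, 43, 46]
We need the leftmost position where 46 can be inserted, i.e. the first index whose element is >= 46 (or the end of the list if none is).
Binary search with low=0, high=7 (0-based indices):
  low=0, high=7, mid=3: a[3]=16 < 46, so low = 4
  low=4, high=7, mid=5: a[5]=43 < 46, so low = 6
  low=6, high=7, mid=6: a[6]=46 >= 46, so high = 6
Now low = high = 6, so the insertion index is 6.
Final answer: 6


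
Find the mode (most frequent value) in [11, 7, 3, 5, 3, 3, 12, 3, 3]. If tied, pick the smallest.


Count the frequency of each value:
  3 appears 5 time(s)
  5 appears 1 time(s)
  7 appears 1 time(s)
  11 appears 1 time(s)
  12 appears 1 time(s)
Maximum frequency is 5.
Only 3 reaches that frequency, so it is the mode.
Final answer: 3


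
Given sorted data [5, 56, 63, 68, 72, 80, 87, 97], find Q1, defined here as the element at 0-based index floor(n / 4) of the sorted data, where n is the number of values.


The list has n = 8 elements.
Q1 index = floor(8 / 4) = floor(2) = 2
Counting from index 0 in the sorted data, the element at index 2 is 63.
Final answer: 63


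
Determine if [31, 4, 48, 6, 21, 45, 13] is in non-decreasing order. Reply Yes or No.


Check consecutive pairs:
  31 <= 4? False
  4 <= 48? True
  48 <= 6? False
  6 <= 21? True
  21 <= 45? True
  45 <= 13? False
3 consecutive pair(s) are out of order, so the list is not sorted.
Final answer: No


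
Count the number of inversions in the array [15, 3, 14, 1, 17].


For each element, count the later elements that are smaller than it:
  15 (index 0): smaller elements after it = [3, 14, 1] -> 3
  3 (index 1): smaller elements after it = [1] -> 1
  14 (index 2): smaller elements after it = [1] -> 1
  1 (index 3): smaller elements after it = [] -> 0
Total inversions = 3 + 1 + 1 + 0 = 5
Final answer: 5


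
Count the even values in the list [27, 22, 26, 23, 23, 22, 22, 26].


Check each element:
  27 is odd
  22 is even
  26 is even
  23 is odd
  23 is odd
  22 is even
  22 is even
  26 is even
Evens: [22, 26, 22, 22, 26]
Count of evens = 5
Final answer: 5


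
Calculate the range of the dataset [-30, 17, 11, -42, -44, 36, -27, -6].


Maximum value: 36
Minimum value: -44
Range = 36 - (-44) = 80
Final answer: 80


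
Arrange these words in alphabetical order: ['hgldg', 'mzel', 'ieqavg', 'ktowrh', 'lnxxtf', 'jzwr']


Compare strings character by character (the first differing letter decides):
  'hgldg' < 'ieqavg' since 'h' < 'i' at position 1
  'ieqavg' < 'jzwr' since 'i' < 'j' at position 1
  'jzwr' < 'ktowrh' since 'j' < 'k' at position 1
  'ktowrh' < 'lnxxtf' since 'k' < 'l' at position 1
  'lnxxtf' < 'mzel' since 'l' < 'm' at position 1
Chaining these comparisons gives the alphabetical order.
Final answer: ['hgldg', 'ieqavg', 'jzwr', 'ktowrh', 'lnxxtf', 'mzel']


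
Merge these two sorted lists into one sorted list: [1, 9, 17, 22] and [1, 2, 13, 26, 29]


List A: [1, 9, 17, 22]
List B: [1, 2, 13, 26, 29]
Repeatedly compare the front elements and take the smaller:
  1 vs 1 -> take 1
  9 vs 1 -> take 1
  9 vs 2 -> take 2
  9 vs 13 -> take 9
  17 vs 13 -> take 13
  17 vs 26 -> take 17
  22 vs 26 -> take 22
  A is exhausted; append the rest of B: [26, 29]
Final answer: [1, 1, 2, 9, 13, 17, 22, 26, 29]


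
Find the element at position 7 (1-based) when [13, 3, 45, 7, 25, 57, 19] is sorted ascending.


Sort ascending: [3, 7, 13, 19, 25, 45, 57]
The 7th element (1-indexed) is at index 6.
Value = 57
Final answer: 57


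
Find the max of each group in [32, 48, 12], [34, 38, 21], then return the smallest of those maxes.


Find max of each group:
  Group 1: [32, 48, 12] -> max = 48
  Group 2: [34, 38, 21] -> max = 38
Maxes: [48, 38]
Minimum of maxes = 38
Final answer: 38


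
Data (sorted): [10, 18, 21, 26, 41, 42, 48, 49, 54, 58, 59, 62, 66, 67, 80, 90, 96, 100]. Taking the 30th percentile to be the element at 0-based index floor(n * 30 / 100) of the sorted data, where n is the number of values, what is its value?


The dataset has n = 18 elements.
Index = floor(18 * 30 / 100) = floor(540 / 100) = floor(5.4) = 5
Counting from index 0 in the sorted data, the element at index 5 is 42.
Final answer: 42


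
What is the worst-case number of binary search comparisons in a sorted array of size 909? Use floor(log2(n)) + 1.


Binary search halves the search space each step.
Maximum comparisons = floor(log2(909)) + 1
log2(909) = 9.8281
floor(log2(909)) = 9, so 9 + 1 = 10
Final answer: 10


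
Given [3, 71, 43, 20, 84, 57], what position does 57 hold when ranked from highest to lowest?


Sort descending: [84, 71, 57, 43, 20, 3]
Find 57 in the sorted list.
57 is at position 3.
Final answer: 3


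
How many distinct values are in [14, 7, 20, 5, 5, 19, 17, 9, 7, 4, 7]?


List all unique values:
Distinct values: [4, 5, 7, 9, 14, 17, 19, 20]
Count = 8
Final answer: 8


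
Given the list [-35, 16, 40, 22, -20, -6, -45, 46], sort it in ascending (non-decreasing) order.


Original list: [-35, 16, 40, 22, -20, -6, -45, 46]
Repeatedly take the smallest remaining element:
  Remaining [-35, 16, 40, 22, -20, -6, -45, 46] -> smallest is -45
  Remaining [-35, 16, 40, 22, -20, -6, 46] -> smallest is -35
  Remaining [16, 40, 22, -20, -6, 46] -> smallest is -20
  Remaining [16, 40, 22, -6, 46] -> smallest is -6
  Remaining [16, 40, 22, 46] -> smallest is 16
  Remaining [40, 22, 46] -> smallest is 22
  Remaining [40, 46] -> smallest is 40
  Remaining [46] -> smallest is 46
Collecting the picks in order gives the sorted list.
Final answer: [-45, -35, -20, -6, 16, 22, 40, 46]


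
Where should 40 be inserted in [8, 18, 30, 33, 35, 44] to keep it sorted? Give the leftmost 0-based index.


List is sorted: [8, 18, 30, 33, 35, 44]
We need the leftmost position where 40 can be inserted, i.e. the first index whose element is >= 40 (or the end of the list if none is).
Binary search with low=0, high=6 (0-based indices):
  low=0, high=6, mid=3: a[3]=33 < 40, so low = 4
  low=4, high=6, mid=5: a[5]=44 >= 40, so high = 5
  low=4, high=5, mid=4: a[4]=35 < 40, so low = 5
Now low = high = 5, so the insertion index is 5.
Final answer: 5


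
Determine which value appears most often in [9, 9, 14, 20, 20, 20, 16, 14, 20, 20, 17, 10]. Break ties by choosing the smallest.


Count the frequency of each value:
  9 appears 2 time(s)
  10 appears 1 time(s)
  14 appears 2 time(s)
  16 appears 1 time(s)
  17 appears 1 time(s)
  20 appears 5 time(s)
Maximum frequency is 5.
Only 20 reaches that frequency, so it is the mode.
Final answer: 20


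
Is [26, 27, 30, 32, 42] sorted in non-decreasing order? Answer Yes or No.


Check consecutive pairs:
  26 <= 27? True
  27 <= 30? True
  30 <= 32? True
  32 <= 42? True
Every consecutive pair is in order, so the list is non-decreasing.
Final answer: Yes


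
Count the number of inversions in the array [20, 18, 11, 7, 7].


For each element, count the later elements that are smaller than it:
  20 (index 0): smaller elements after it = [18, 11, 7, 7] -> 4
  18 (index 1): smaller elements after it = [11, 7, 7] -> 3
  11 (index 2): smaller elements after it = [7, 7] -> 2
  7 (index 3): smaller elements after it = [] -> 0
Total inversions = 4 + 3 + 2 + 0 = 9
Final answer: 9


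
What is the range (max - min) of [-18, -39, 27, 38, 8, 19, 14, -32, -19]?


Maximum value: 38
Minimum value: -39
Range = 38 - (-39) = 77
Final answer: 77


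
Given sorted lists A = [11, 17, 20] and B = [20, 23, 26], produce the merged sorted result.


List A: [11, 17, 20]
List B: [20, 23, 26]
Repeatedly compare the front elements and take the smaller:
  11 vs 20 -> take 11
  17 vs 20 -> take 17
  20 vs 20 -> take 20
  A is exhausted; append the rest of B: [20, 23, 26]
Final answer: [11, 17, 20, 20, 23, 26]


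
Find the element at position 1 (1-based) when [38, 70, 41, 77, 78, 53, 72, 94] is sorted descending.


Sort descending: [94, 78, 77, 72, 70, 53, 41, 38]
The 1st element (1-indexed) is at index 0.
Value = 94
Final answer: 94


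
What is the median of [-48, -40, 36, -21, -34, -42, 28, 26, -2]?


First, sort the list: [-48, -42, -40, -34, -21, -2, 26, 28, 36]
The list has 9 elements (odd count).
The middle index is 4 (0-based), and the element there is -21.
Final answer: -21


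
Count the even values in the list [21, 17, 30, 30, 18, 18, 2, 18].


Check each element:
  21 is odd
  17 is odd
  30 is even
  30 is even
  18 is even
  18 is even
  2 is even
  18 is even
Evens: [30, 30, 18, 18, 2, 18]
Count of evens = 6
Final answer: 6


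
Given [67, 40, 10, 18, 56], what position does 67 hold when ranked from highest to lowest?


Sort descending: [67, 56, 40, 18, 10]
Find 67 in the sorted list.
67 is at position 1.
Final answer: 1


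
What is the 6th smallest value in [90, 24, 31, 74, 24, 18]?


Sort ascending: [18, 24, 24, 31, 74, 90]
The 6th element (1-indexed) is at index 5.
Value = 90
Final answer: 90


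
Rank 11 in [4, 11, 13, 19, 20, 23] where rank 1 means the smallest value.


Sort ascending: [4, 11, 13, 19, 20, 23]
Find 11 in the sorted list.
11 is at position 2 (1-indexed).
Final answer: 2


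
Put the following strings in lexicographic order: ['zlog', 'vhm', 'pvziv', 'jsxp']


Compare strings character by character (the first differing letter decides):
  'jsxp' < 'pvziv' since 'j' < 'p' at position 1
  'pvziv' < 'vhm' since 'p' < 'v' at position 1
  'vhm' < 'zlog' since 'v' < 'z' at position 1
Chaining these comparisons gives the alphabetical order.
Final answer: ['jsxp', 'pvziv', 'vhm', 'zlog']


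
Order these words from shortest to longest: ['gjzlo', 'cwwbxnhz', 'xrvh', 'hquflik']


Compute lengths:
  'gjzlo' has length 5
  'cwwbxnhz' has length 8
  'xrvh' has length 4
  'hquflik' has length 7
Lengths in increasing order: 4 < 5 < 7 < 8
Listing the words in that order gives the answer.
Final answer: ['xrvh', 'gjzlo', 'hquflik', 'cwwbxnhz']


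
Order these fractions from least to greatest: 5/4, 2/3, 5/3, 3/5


Convert to decimal for comparison:
  5/4 = 1.25
  2/3 = 0.6667
  5/3 = 1.6667
  3/5 = 0.6
Decimals in increasing order: 0.6 < 0.6667 < 1.25 < 1.6667
Writing each back as its fraction gives the sorted order.
Final answer: 3/5, 2/3, 5/4, 5/3


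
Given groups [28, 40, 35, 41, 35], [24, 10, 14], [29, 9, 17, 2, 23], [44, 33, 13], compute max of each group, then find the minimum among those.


Find max of each group:
  Group 1: [28, 40, 35, 41, 35] -> max = 41
  Group 2: [24, 10, 14] -> max = 24
  Group 3: [29, 9, 17, 2, 23] -> max = 29
  Group 4: [44, 33, 13] -> max = 44
Maxes: [41, 24, 29, 44]
Minimum of maxes = 24
Final answer: 24


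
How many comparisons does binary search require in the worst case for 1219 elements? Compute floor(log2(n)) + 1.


Binary search halves the search space each step.
Maximum comparisons = floor(log2(1219)) + 1
log2(1219) = 10.2515
floor(log2(1219)) = 10, so 10 + 1 = 11
Final answer: 11


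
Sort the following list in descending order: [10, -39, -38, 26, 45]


Original list: [10, -39, -38, 26, 45]
Repeatedly take the largest remaining element:
  Remaining [10, -39, -38, 26, 45] -> largest is 45
  Remaining [10, -39, -38, 26] -> largest is 26
  Remaining [10, -39, -38] -> largest is 10
  Remaining [-39, -38] -> largest is -38
  Remaining [-39] -> largest is -39
Collecting the picks in order gives the descending list.
Final answer: [45, 26, 10, -38, -39]


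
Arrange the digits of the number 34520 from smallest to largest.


The number 34520 has digits: 3, 4, 5, 2, 0
Sorted: 0, 2, 3, 4, 5
Joining the sorted digits gives the result.
Final answer: 02345


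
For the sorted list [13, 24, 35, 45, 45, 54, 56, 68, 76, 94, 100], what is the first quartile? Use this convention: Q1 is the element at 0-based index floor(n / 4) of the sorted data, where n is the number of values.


The list has n = 11 elements.
Q1 index = floor(11 / 4) = floor(2.75) = 2
Counting from index 0 in the sorted data, the element at index 2 is 35.
Final answer: 35


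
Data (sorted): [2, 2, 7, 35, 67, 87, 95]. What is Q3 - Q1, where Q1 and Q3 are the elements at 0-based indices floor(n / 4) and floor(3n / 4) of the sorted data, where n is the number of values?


The data has n = 7 elements.
Q1 index = floor(7 / 4) = floor(1.75) = 1; Q3 index = floor(3 * 7 / 4) = floor(5.25) = 5
Q1 = element at index 1 = 2
Q3 = element at index 5 = 87
IQR = 87 - 2 = 85
Final answer: 85


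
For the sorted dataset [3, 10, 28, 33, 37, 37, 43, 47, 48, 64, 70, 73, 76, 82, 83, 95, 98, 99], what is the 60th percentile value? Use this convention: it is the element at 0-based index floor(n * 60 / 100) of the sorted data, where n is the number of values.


The dataset has n = 18 elements.
Index = floor(18 * 60 / 100) = floor(1080 / 100) = floor(10.8) = 10
Counting from index 0 in the sorted data, the element at index 10 is 70.
Final answer: 70


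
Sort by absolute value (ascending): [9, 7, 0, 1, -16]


Compute absolute values:
  |9| = 9
  |7| = 7
  |0| = 0
  |1| = 1
  |-16| = 16
Absolute values in increasing order: 0 < 1 < 7 < 9 < 16
Listing the original numbers in that order gives the answer.
Final answer: [0, 1, 7, 9, -16]


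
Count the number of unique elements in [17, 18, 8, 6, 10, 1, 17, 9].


List all unique values:
Distinct values: [1, 6, 8, 9, 10, 17, 18]
Count = 7
Final answer: 7


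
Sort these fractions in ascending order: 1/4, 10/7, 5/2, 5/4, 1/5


Convert to decimal for comparison:
  1/4 = 0.25
  10/7 = 1.4286
  5/2 = 2.5
  5/4 = 1.25
  1/5 = 0.2
Decimals in increasing order: 0.2 < 0.25 < 1.25 < 1.4286 < 2.5
Writing each back as its fraction gives the sorted order.
Final answer: 1/5, 1/4, 5/4, 10/7, 5/2


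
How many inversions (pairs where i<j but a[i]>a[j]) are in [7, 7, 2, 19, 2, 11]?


For each element, count the later elements that are smaller than it:
  7 (index 0): smaller elements after it = [2, 2] -> 2
  7 (index 1): smaller elements after it = [2, 2] -> 2
  2 (index 2): smaller elements after it = [] -> 0
  19 (index 3): smaller elements after it = [2, 11] -> 2
  2 (index 4): smaller elements after it = [] -> 0
Total inversions = 2 + 2 + 0 + 2 + 0 = 6
Final answer: 6


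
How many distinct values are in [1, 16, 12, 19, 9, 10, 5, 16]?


List all unique values:
Distinct values: [1, 5, 9, 10, 12, 16, 19]
Count = 7
Final answer: 7


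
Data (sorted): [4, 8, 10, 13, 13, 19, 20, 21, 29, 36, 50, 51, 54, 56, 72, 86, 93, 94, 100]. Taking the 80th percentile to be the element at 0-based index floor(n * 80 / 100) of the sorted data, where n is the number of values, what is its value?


The dataset has n = 19 elements.
Index = floor(19 * 80 / 100) = floor(1520 / 100) = floor(15.2) = 15
Counting from index 0 in the sorted data, the element at index 15 is 86.
Final answer: 86


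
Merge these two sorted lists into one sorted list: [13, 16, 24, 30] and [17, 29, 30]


List A: [13, 16, 24, 30]
List B: [17, 29, 30]
Repeatedly compare the front elements and take the smaller:
  13 vs 17 -> take 13
  16 vs 17 -> take 16
  24 vs 17 -> take 17
  24 vs 29 -> take 24
  30 vs 29 -> take 29
  30 vs 30 -> take 30
  A is exhausted; append the rest of B: [30]
Final answer: [13, 16, 17, 24, 29, 30, 30]


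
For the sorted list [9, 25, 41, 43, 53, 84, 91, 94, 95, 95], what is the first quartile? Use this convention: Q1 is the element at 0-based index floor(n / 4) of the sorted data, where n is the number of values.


The list has n = 10 elements.
Q1 index = floor(10 / 4) = floor(2.5) = 2
Counting from index 0 in the sorted data, the element at index 2 is 41.
Final answer: 41


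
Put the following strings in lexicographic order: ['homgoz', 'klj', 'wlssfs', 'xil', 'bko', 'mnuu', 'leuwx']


Compare strings character by character (the first differing letter decides):
  'bko' < 'homgoz' since 'b' < 'h' at position 1
  'homgoz' < 'klj' since 'h' < 'k' at position 1
  'klj' < 'leuwx' since 'k' < 'l' at position 1
  'leuwx' < 'mnuu' since 'l' < 'm' at position 1
  'mnuu' < 'wlssfs' since 'm' < 'w' at position 1
  'wlssfs' < 'xil' since 'w' < 'x' at position 1
Chaining these comparisons gives the alphabetical order.
Final answer: ['bko', 'homgoz', 'klj', 'leuwx', 'mnuu', 'wlssfs', 'xil']


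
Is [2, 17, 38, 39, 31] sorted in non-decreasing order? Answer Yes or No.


Check consecutive pairs:
  2 <= 17? True
  17 <= 38? True
  38 <= 39? True
  39 <= 31? False
1 consecutive pair(s) are out of order, so the list is not sorted.
Final answer: No


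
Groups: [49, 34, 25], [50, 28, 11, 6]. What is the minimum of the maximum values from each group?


Find max of each group:
  Group 1: [49, 34, 25] -> max = 49
  Group 2: [50, 28, 11, 6] -> max = 50
Maxes: [49, 50]
Minimum of maxes = 49
Final answer: 49


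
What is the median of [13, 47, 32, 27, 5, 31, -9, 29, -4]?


First, sort the list: [-9, -4, 5, 13, 27, 29, 31, 32, 47]
The list has 9 elements (odd count).
The middle index is 4 (0-based), and the element there is 27.
Final answer: 27


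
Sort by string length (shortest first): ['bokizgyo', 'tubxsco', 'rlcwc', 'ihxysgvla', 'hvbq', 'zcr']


Compute lengths:
  'bokizgyo' has length 8
  'tubxsco' has length 7
  'rlcwc' has length 5
  'ihxysgvla' has length 9
  'hvbq' has length 4
  'zcr' has length 3
Lengths in increasing order: 3 < 4 < 5 < 7 < 8 < 9
Listing the words in that order gives the answer.
Final answer: ['zcr', 'hvbq', 'rlcwc', 'tubxsco', 'bokizgyo', 'ihxysgvla']


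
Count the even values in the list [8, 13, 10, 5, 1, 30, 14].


Check each element:
  8 is even
  13 is odd
  10 is even
  5 is odd
  1 is odd
  30 is even
  14 is even
Evens: [8, 10, 30, 14]
Count of evens = 4
Final answer: 4


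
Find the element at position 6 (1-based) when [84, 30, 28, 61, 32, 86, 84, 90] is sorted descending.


Sort descending: [90, 86, 84, 84, 61, 32, 30, 28]
The 6th element (1-indexed) is at index 5.
Value = 32
Final answer: 32


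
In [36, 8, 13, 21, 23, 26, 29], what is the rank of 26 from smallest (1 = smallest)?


Sort ascending: [8, 13, 21, 23, 26, 29, 36]
Find 26 in the sorted list.
26 is at position 5 (1-indexed).
Final answer: 5


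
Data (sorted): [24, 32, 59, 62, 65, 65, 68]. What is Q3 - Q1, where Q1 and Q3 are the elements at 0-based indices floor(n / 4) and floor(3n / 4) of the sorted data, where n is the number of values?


The data has n = 7 elements.
Q1 index = floor(7 / 4) = floor(1.75) = 1; Q3 index = floor(3 * 7 / 4) = floor(5.25) = 5
Q1 = element at index 1 = 32
Q3 = element at index 5 = 65
IQR = 65 - 32 = 33
Final answer: 33


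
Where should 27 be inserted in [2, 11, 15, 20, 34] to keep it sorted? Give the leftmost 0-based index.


List is sorted: [2, 11, 15, 20, 34]
We need the leftmost position where 27 can be inserted, i.e. the first index whose element is >= 27 (or the end of the list if none is).
Binary search with low=0, high=5 (0-based indices):
  low=0, high=5, mid=2: a[2]=15 < 27, so low = 3
  low=3, high=5, mid=4: a[4]=34 >= 27, so high = 4
  low=3, high=4, mid=3: a[3]=20 < 27, so low = 4
Now low = high = 4, so the insertion index is 4.
Final answer: 4


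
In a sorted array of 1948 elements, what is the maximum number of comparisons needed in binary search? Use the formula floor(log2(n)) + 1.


Binary search halves the search space each step.
Maximum comparisons = floor(log2(1948)) + 1
log2(1948) = 10.9278
floor(log2(1948)) = 10, so 10 + 1 = 11
Final answer: 11


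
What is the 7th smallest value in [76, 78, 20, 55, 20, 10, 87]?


Sort ascending: [10, 20, 20, 55, 76, 78, 87]
The 7th element (1-indexed) is at index 6.
Value = 87
Final answer: 87


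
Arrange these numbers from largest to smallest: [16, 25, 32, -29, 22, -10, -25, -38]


Original list: [16, 25, 32, -29, 22, -10, -25, -38]
Repeatedly take the largest remaining element:
  Remaining [16, 25, 32, -29, 22, -10, -25, -38] -> largest is 32
  Remaining [16, 25, -29, 22, -10, -25, -38] -> largest is 25
  Remaining [16, -29, 22, -10, -25, -38] -> largest is 22
  Remaining [16, -29, -10, -25, -38] -> largest is 16
  Remaining [-29, -10, -25, -38] -> largest is -10
  Remaining [-29, -25, -38] -> largest is -25
  Remaining [-29, -38] -> largest is -29
  Remaining [-38] -> largest is -38
Collecting the picks in order gives the descending list.
Final answer: [32, 25, 22, 16, -10, -25, -29, -38]


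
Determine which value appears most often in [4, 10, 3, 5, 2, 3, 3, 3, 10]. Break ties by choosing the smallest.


Count the frequency of each value:
  2 appears 1 time(s)
  3 appears 4 time(s)
  4 appears 1 time(s)
  5 appears 1 time(s)
  10 appears 2 time(s)
Maximum frequency is 4.
Only 3 reaches that frequency, so it is the mode.
Final answer: 3


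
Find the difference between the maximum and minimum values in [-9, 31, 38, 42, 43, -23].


Maximum value: 43
Minimum value: -23
Range = 43 - (-23) = 66
Final answer: 66


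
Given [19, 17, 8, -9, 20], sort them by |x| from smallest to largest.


Compute absolute values:
  |19| = 19
  |17| = 17
  |8| = 8
  |-9| = 9
  |20| = 20
Absolute values in increasing order: 8 < 9 < 17 < 19 < 20
Listing the original numbers in that order gives the answer.
Final answer: [8, -9, 17, 19, 20]
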